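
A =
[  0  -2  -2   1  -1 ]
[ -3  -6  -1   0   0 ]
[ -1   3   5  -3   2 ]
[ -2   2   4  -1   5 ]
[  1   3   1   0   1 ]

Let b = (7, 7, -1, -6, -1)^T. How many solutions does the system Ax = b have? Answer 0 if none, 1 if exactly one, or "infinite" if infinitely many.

Row reduce the augmented matrix [A | b].
Swap R1 ↔ R2
R3 ← R3 − (1/3)·R1: [0, 5, 16/3, -3, 2, -10/3]
R4 ← R4 − (2/3)·R1: [0, 6, 14/3, -1, 5, -32/3]
R5 ← R5 + (1/3)·R1: [0, 1, 2/3, 0, 1, 4/3]
R3 ← R3 + (5/2)·R2: [0, 0, 1/3, -1/2, -1/2, 85/6]
R4 ← R4 + (3)·R2: [0, 0, -4/3, 2, 2, 31/3]
R5 ← R5 + (1/2)·R2: [0, 0, -1/3, 1/2, 1/2, 29/6]
R4 ← R4 + (4)·R3: [0, 0, 0, 0, 0, 67]
R5 ← R5 + R3: [0, 0, 0, 0, 0, 19]
R5 ← R5 − (19/67)·R4: [0, 0, 0, 0, 0, 0]
The echelon form has 4 nonzero rows; the last pivot sits in the augmented column, so rank(A) = 3 but rank([A|b]) = 4.
Since the ranks differ, the system is inconsistent.
It has no solutions.

0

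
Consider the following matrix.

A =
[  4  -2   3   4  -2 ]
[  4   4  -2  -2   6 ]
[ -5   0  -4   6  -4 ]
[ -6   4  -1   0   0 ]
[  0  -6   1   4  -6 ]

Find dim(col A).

4

Row reduce to echelon form.
R2 ← R2 − R1: [0, 6, -5, -6, 8]
R3 ← R3 + (5/4)·R1: [0, -5/2, -1/4, 11, -13/2]
R4 ← R4 + (3/2)·R1: [0, 1, 7/2, 6, -3]
R3 ← R3 + (5/12)·R2: [0, 0, -7/3, 17/2, -19/6]
R4 ← R4 − (1/6)·R2: [0, 0, 13/3, 7, -13/3]
R5 ← R5 + R2: [0, 0, -4, -2, 2]
R4 ← R4 + (13/7)·R3: [0, 0, 0, 319/14, -143/14]
R5 ← R5 − (12/7)·R3: [0, 0, 0, -116/7, 52/7]
R5 ← R5 + (8/11)·R4: [0, 0, 0, 0, 0]
Echelon form has 4 nonzero rows, so rank(A) = 4.
The column space has dimension equal to the rank: 4.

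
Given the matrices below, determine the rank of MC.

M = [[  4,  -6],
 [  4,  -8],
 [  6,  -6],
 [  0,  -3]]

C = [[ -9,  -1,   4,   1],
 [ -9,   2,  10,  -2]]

2

First compute MC:
[[ 18, -16, -44,  16],
 [ 36, -20, -64,  20],
 [  0, -18, -36,  18],
 [ 27,  -6, -30,   6]]
Now row reduce the product.
R2 ← R2 − (2)·R1: [0, 12, 24, -12]
R4 ← R4 − (3/2)·R1: [0, 18, 36, -18]
R3 ← R3 + (3/2)·R2: [0, 0, 0, 0]
R4 ← R4 − (3/2)·R2: [0, 0, 0, 0]
2 nonzero rows, so rank(MC) = 2.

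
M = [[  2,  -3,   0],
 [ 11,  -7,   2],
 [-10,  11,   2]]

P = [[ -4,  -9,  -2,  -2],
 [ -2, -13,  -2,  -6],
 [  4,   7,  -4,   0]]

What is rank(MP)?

First compute MP:
[[ -2,  21,   2,  14],
 [-22,   6, -16,  20],
 [ 26, -39, -10, -46]]
Now row reduce the product.
R2 ← R2 − (11)·R1: [0, -225, -38, -134]
R3 ← R3 + (13)·R1: [0, 234, 16, 136]
R3 ← R3 + (26/25)·R2: [0, 0, -588/25, -84/25]
3 nonzero rows, so rank(MP) = 3.

3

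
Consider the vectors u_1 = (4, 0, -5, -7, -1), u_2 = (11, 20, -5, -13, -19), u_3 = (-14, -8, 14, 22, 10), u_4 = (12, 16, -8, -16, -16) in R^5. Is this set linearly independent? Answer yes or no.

Form the matrix with these vectors as rows and row reduce.
R2 ← R2 − (11/4)·R1: [0, 20, 35/4, 25/4, -65/4]
R3 ← R3 + (7/2)·R1: [0, -8, -7/2, -5/2, 13/2]
R4 ← R4 − (3)·R1: [0, 16, 7, 5, -13]
R3 ← R3 + (2/5)·R2: [0, 0, 0, 0, 0]
R4 ← R4 − (4/5)·R2: [0, 0, 0, 0, 0]
2 nonzero rows, so the 4 vectors span a space of dimension 2.
Since 2 < 4, the vectors are linearly dependent.

no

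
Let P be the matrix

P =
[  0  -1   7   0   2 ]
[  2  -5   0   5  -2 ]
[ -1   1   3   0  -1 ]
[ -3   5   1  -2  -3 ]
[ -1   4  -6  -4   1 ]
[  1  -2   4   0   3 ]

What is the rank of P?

3

Row reduce to echelon form.
Swap R1 ↔ R2
R3 ← R3 + (1/2)·R1: [0, -3/2, 3, 5/2, -2]
R4 ← R4 + (3/2)·R1: [0, -5/2, 1, 11/2, -6]
R5 ← R5 + (1/2)·R1: [0, 3/2, -6, -3/2, 0]
R6 ← R6 − (1/2)·R1: [0, 1/2, 4, -5/2, 4]
R3 ← R3 − (3/2)·R2: [0, 0, -15/2, 5/2, -5]
R4 ← R4 − (5/2)·R2: [0, 0, -33/2, 11/2, -11]
R5 ← R5 + (3/2)·R2: [0, 0, 9/2, -3/2, 3]
R6 ← R6 + (1/2)·R2: [0, 0, 15/2, -5/2, 5]
R4 ← R4 − (11/5)·R3: [0, 0, 0, 0, 0]
R5 ← R5 + (3/5)·R3: [0, 0, 0, 0, 0]
R6 ← R6 + R3: [0, 0, 0, 0, 0]
Echelon form has 3 nonzero rows, so rank(P) = 3.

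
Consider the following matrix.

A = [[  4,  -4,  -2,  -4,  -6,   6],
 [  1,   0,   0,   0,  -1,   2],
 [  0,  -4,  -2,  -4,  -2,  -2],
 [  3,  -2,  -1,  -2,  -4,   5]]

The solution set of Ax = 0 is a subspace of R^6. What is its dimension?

Row reduce to echelon form.
R2 ← R2 − (1/4)·R1: [0, 1, 1/2, 1, 1/2, 1/2]
R4 ← R4 − (3/4)·R1: [0, 1, 1/2, 1, 1/2, 1/2]
R3 ← R3 + (4)·R2: [0, 0, 0, 0, 0, 0]
R4 ← R4 − R2: [0, 0, 0, 0, 0, 0]
2 nonzero rows, so rank(A) = 2.
A has 6 columns; by rank–nullity, nullity = 6 − 2 = 4.

4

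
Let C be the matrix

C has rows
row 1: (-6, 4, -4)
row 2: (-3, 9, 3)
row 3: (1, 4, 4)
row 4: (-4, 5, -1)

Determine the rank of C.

Row reduce to echelon form.
R2 ← R2 − (1/2)·R1: [0, 7, 5]
R3 ← R3 + (1/6)·R1: [0, 14/3, 10/3]
R4 ← R4 − (2/3)·R1: [0, 7/3, 5/3]
R3 ← R3 − (2/3)·R2: [0, 0, 0]
R4 ← R4 − (1/3)·R2: [0, 0, 0]
Echelon form has 2 nonzero rows, so rank(C) = 2.

2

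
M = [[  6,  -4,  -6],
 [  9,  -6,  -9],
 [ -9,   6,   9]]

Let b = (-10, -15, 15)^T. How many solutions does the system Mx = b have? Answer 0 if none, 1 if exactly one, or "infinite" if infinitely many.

infinite

Row reduce the augmented matrix [M | b].
R2 ← R2 − (3/2)·R1: [0, 0, 0, 0]
R3 ← R3 + (3/2)·R1: [0, 0, 0, 0]
The echelon form has 1 nonzero rows, and every pivot lies in the first 3 columns, so rank(M) = rank([M|b]) = 1.
The system is consistent.
rank = 1 < 3 unknowns, so there are infinitely many solutions.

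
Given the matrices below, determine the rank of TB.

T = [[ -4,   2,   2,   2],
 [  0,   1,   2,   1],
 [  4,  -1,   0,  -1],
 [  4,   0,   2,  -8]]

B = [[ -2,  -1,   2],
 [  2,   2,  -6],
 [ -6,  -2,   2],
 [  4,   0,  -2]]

First compute TB:
[[  8,   4, -20],
 [ -6,  -2,  -4],
 [-14,  -6,  16],
 [-52,  -8,  28]]
Now row reduce the product.
R2 ← R2 + (3/4)·R1: [0, 1, -19]
R3 ← R3 + (7/4)·R1: [0, 1, -19]
R4 ← R4 + (13/2)·R1: [0, 18, -102]
R3 ← R3 − R2: [0, 0, 0]
R4 ← R4 − (18)·R2: [0, 0, 240]
Swap R3 ↔ R4
3 nonzero rows, so rank(TB) = 3.

3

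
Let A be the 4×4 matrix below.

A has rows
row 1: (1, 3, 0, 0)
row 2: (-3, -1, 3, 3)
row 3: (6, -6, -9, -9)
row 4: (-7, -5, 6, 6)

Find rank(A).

2

Row reduce to echelon form.
R2 ← R2 + (3)·R1: [0, 8, 3, 3]
R3 ← R3 − (6)·R1: [0, -24, -9, -9]
R4 ← R4 + (7)·R1: [0, 16, 6, 6]
R3 ← R3 + (3)·R2: [0, 0, 0, 0]
R4 ← R4 − (2)·R2: [0, 0, 0, 0]
Echelon form has 2 nonzero rows, so rank(A) = 2.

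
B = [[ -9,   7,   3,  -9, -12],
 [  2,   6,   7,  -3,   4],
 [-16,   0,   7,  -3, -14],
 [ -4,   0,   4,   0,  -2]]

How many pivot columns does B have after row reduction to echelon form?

3

Row reduce to echelon form.
R2 ← R2 + (2/9)·R1: [0, 68/9, 23/3, -5, 4/3]
R3 ← R3 − (16/9)·R1: [0, -112/9, 5/3, 13, 22/3]
R4 ← R4 − (4/9)·R1: [0, -28/9, 8/3, 4, 10/3]
R3 ← R3 + (28/17)·R2: [0, 0, 243/17, 81/17, 162/17]
R4 ← R4 + (7/17)·R2: [0, 0, 99/17, 33/17, 66/17]
R4 ← R4 − (11/27)·R3: [0, 0, 0, 0, 0]
Echelon form has 3 nonzero rows, so rank(B) = 3.
Each nonzero row contributes one pivot column: 3 pivot columns.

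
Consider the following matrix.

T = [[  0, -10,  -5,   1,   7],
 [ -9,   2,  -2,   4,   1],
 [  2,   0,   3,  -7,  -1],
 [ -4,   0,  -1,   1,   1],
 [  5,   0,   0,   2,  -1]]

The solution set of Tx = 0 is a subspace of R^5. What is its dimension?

2

Row reduce to echelon form.
Swap R1 ↔ R2
R3 ← R3 + (2/9)·R1: [0, 4/9, 23/9, -55/9, -7/9]
R4 ← R4 − (4/9)·R1: [0, -8/9, -1/9, -7/9, 5/9]
R5 ← R5 + (5/9)·R1: [0, 10/9, -10/9, 38/9, -4/9]
R3 ← R3 + (2/45)·R2: [0, 0, 7/3, -91/15, -7/15]
R4 ← R4 − (4/45)·R2: [0, 0, 1/3, -13/15, -1/15]
R5 ← R5 + (1/9)·R2: [0, 0, -5/3, 13/3, 1/3]
R4 ← R4 − (1/7)·R3: [0, 0, 0, 0, 0]
R5 ← R5 + (5/7)·R3: [0, 0, 0, 0, 0]
3 nonzero rows, so rank(T) = 3.
T has 5 columns; by rank–nullity, nullity = 5 − 3 = 2.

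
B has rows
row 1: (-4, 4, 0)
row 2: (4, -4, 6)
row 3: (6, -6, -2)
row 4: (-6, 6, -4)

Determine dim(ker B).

Row reduce to echelon form.
R2 ← R2 + R1: [0, 0, 6]
R3 ← R3 + (3/2)·R1: [0, 0, -2]
R4 ← R4 − (3/2)·R1: [0, 0, -4]
R3 ← R3 + (1/3)·R2: [0, 0, 0]
R4 ← R4 + (2/3)·R2: [0, 0, 0]
2 nonzero rows, so rank(B) = 2.
B has 3 columns; by rank–nullity, nullity = 3 − 2 = 1.

1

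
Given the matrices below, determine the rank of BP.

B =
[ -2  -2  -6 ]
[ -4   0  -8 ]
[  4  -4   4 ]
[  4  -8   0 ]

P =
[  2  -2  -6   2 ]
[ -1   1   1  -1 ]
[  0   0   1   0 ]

First compute BP:
[[ -2,   2,   4,  -2],
 [ -8,   8,  16,  -8],
 [ 12, -12, -24,  12],
 [ 16, -16, -32,  16]]
Now row reduce the product.
R2 ← R2 − (4)·R1: [0, 0, 0, 0]
R3 ← R3 + (6)·R1: [0, 0, 0, 0]
R4 ← R4 + (8)·R1: [0, 0, 0, 0]
1 nonzero row, so rank(BP) = 1.

1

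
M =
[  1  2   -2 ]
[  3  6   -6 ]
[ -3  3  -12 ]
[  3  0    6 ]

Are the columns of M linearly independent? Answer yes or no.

no

Row reduce M to echelon form.
R2 ← R2 − (3)·R1: [0, 0, 0]
R3 ← R3 + (3)·R1: [0, 9, -18]
R4 ← R4 − (3)·R1: [0, -6, 12]
Swap R2 ↔ R3
R4 ← R4 + (2/3)·R2: [0, 0, 0]
2 pivots among 3 columns.
Only 2 < 3 pivot columns, so the columns are linearly dependent.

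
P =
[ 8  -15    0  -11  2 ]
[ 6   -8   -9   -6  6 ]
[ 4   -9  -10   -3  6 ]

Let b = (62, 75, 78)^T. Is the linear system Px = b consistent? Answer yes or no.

yes

Row reduce the augmented matrix [P | b].
R2 ← R2 − (3/4)·R1: [0, 13/4, -9, 9/4, 9/2, 57/2]
R3 ← R3 − (1/2)·R1: [0, -3/2, -10, 5/2, 5, 47]
R3 ← R3 + (6/13)·R2: [0, 0, -184/13, 46/13, 92/13, 782/13]
The echelon form has 3 nonzero rows, and every pivot lies in the first 5 columns, so rank(P) = rank([P|b]) = 3.
The system is consistent.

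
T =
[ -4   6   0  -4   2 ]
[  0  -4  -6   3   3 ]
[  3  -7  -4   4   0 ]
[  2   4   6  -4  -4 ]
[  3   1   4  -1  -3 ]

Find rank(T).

Row reduce to echelon form.
R3 ← R3 + (3/4)·R1: [0, -5/2, -4, 1, 3/2]
R4 ← R4 + (1/2)·R1: [0, 7, 6, -6, -3]
R5 ← R5 + (3/4)·R1: [0, 11/2, 4, -4, -3/2]
R3 ← R3 − (5/8)·R2: [0, 0, -1/4, -7/8, -3/8]
R4 ← R4 + (7/4)·R2: [0, 0, -9/2, -3/4, 9/4]
R5 ← R5 + (11/8)·R2: [0, 0, -17/4, 1/8, 21/8]
R4 ← R4 − (18)·R3: [0, 0, 0, 15, 9]
R5 ← R5 − (17)·R3: [0, 0, 0, 15, 9]
R5 ← R5 − R4: [0, 0, 0, 0, 0]
Echelon form has 4 nonzero rows, so rank(T) = 4.

4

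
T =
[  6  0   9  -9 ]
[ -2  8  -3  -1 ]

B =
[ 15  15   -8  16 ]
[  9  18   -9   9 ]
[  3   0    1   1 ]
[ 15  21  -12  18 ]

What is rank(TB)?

First compute TB:
[[-18, -99,  69, -57],
 [ 18,  93, -47,  19]]
Now row reduce the product.
R2 ← R2 + R1: [0, -6, 22, -38]
2 nonzero rows, so rank(TB) = 2.

2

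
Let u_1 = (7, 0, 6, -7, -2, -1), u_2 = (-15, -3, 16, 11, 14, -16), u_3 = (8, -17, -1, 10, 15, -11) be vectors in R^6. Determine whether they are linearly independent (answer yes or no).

Form the matrix with these vectors as rows and row reduce.
R2 ← R2 + (15/7)·R1: [0, -3, 202/7, -4, 68/7, -127/7]
R3 ← R3 − (8/7)·R1: [0, -17, -55/7, 18, 121/7, -69/7]
R3 ← R3 − (17/3)·R2: [0, 0, -3599/21, 122/3, -793/21, 1952/21]
3 nonzero rows, so the 3 vectors span a space of dimension 3.
Since 3 = 3, the vectors are linearly independent.

yes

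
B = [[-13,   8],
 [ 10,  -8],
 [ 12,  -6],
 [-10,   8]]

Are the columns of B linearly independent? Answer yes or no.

Row reduce B to echelon form.
R2 ← R2 + (10/13)·R1: [0, -24/13]
R3 ← R3 + (12/13)·R1: [0, 18/13]
R4 ← R4 − (10/13)·R1: [0, 24/13]
R3 ← R3 + (3/4)·R2: [0, 0]
R4 ← R4 + R2: [0, 0]
2 pivots among 2 columns.
Every column is a pivot column, so the columns are linearly independent.

yes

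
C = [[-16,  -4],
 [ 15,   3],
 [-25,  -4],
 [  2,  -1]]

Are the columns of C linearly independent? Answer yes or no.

Row reduce C to echelon form.
R2 ← R2 + (15/16)·R1: [0, -3/4]
R3 ← R3 − (25/16)·R1: [0, 9/4]
R4 ← R4 + (1/8)·R1: [0, -3/2]
R3 ← R3 + (3)·R2: [0, 0]
R4 ← R4 − (2)·R2: [0, 0]
2 pivots among 2 columns.
Every column is a pivot column, so the columns are linearly independent.

yes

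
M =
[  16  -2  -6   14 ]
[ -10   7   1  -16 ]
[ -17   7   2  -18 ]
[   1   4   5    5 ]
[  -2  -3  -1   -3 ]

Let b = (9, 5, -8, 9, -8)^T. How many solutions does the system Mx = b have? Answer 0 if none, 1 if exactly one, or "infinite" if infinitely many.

Row reduce the augmented matrix [M | b].
R2 ← R2 + (5/8)·R1: [0, 23/4, -11/4, -29/4, 85/8]
R3 ← R3 + (17/16)·R1: [0, 39/8, -35/8, -25/8, 25/16]
R4 ← R4 − (1/16)·R1: [0, 33/8, 43/8, 33/8, 135/16]
R5 ← R5 + (1/8)·R1: [0, -13/4, -7/4, -5/4, -55/8]
R3 ← R3 − (39/46)·R2: [0, 0, -47/23, 139/46, -685/92]
R4 ← R4 − (33/46)·R2: [0, 0, 169/23, 429/46, 75/92]
R5 ← R5 + (13/23)·R2: [0, 0, -76/23, -123/23, -20/23]
R4 ← R4 + (169/47)·R3: [0, 0, 0, 949/47, -1220/47]
R5 ← R5 − (76/47)·R3: [0, 0, 0, -481/47, 525/47]
R5 ← R5 + (37/73)·R4: [0, 0, 0, 0, -145/73]
The echelon form has 5 nonzero rows; the last pivot sits in the augmented column, so rank(M) = 4 but rank([M|b]) = 5.
Since the ranks differ, the system is inconsistent.
It has no solutions.

0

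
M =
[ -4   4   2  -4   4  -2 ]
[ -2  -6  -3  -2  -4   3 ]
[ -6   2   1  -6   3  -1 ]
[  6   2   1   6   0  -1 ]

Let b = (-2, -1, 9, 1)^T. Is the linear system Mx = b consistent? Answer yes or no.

Row reduce the augmented matrix [M | b].
R2 ← R2 − (1/2)·R1: [0, -8, -4, 0, -6, 4, 0]
R3 ← R3 − (3/2)·R1: [0, -4, -2, 0, -3, 2, 12]
R4 ← R4 + (3/2)·R1: [0, 8, 4, 0, 6, -4, -2]
R3 ← R3 − (1/2)·R2: [0, 0, 0, 0, 0, 0, 12]
R4 ← R4 + R2: [0, 0, 0, 0, 0, 0, -2]
R4 ← R4 + (1/6)·R3: [0, 0, 0, 0, 0, 0, 0]
The echelon form has 3 nonzero rows; the last pivot sits in the augmented column, so rank(M) = 2 but rank([M|b]) = 3.
Since the ranks differ, the system is inconsistent.

no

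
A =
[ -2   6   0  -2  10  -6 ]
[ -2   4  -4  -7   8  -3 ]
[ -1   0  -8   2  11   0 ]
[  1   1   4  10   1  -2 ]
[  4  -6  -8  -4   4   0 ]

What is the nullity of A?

1

Row reduce to echelon form.
R2 ← R2 − R1: [0, -2, -4, -5, -2, 3]
R3 ← R3 − (1/2)·R1: [0, -3, -8, 3, 6, 3]
R4 ← R4 + (1/2)·R1: [0, 4, 4, 9, 6, -5]
R5 ← R5 + (2)·R1: [0, 6, -8, -8, 24, -12]
R3 ← R3 − (3/2)·R2: [0, 0, -2, 21/2, 9, -3/2]
R4 ← R4 + (2)·R2: [0, 0, -4, -1, 2, 1]
R5 ← R5 + (3)·R2: [0, 0, -20, -23, 18, -3]
R4 ← R4 − (2)·R3: [0, 0, 0, -22, -16, 4]
R5 ← R5 − (10)·R3: [0, 0, 0, -128, -72, 12]
R5 ← R5 − (64/11)·R4: [0, 0, 0, 0, 232/11, -124/11]
5 nonzero rows, so rank(A) = 5.
A has 6 columns; by rank–nullity, nullity = 6 − 5 = 1.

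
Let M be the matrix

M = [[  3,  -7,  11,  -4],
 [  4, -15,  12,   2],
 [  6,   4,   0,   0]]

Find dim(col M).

Row reduce to echelon form.
R2 ← R2 − (4/3)·R1: [0, -17/3, -8/3, 22/3]
R3 ← R3 − (2)·R1: [0, 18, -22, 8]
R3 ← R3 + (54/17)·R2: [0, 0, -518/17, 532/17]
Echelon form has 3 nonzero rows, so rank(M) = 3.
The column space has dimension equal to the rank: 3.

3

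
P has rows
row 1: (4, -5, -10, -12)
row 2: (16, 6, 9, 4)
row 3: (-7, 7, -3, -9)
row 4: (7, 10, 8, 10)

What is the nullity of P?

Row reduce to echelon form.
R2 ← R2 − (4)·R1: [0, 26, 49, 52]
R3 ← R3 + (7/4)·R1: [0, -7/4, -41/2, -30]
R4 ← R4 − (7/4)·R1: [0, 75/4, 51/2, 31]
R3 ← R3 + (7/104)·R2: [0, 0, -1789/104, -53/2]
R4 ← R4 − (75/104)·R2: [0, 0, -1023/104, -13/2]
R4 ← R4 − (1023/1789)·R3: [0, 0, 0, 15481/1789]
4 nonzero rows, so rank(P) = 4.
P has 4 columns; by rank–nullity, nullity = 4 − 4 = 0.

0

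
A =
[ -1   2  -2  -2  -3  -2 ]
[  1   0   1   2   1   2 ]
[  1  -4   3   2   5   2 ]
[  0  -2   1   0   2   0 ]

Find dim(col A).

2

Row reduce to echelon form.
R2 ← R2 + R1: [0, 2, -1, 0, -2, 0]
R3 ← R3 + R1: [0, -2, 1, 0, 2, 0]
R3 ← R3 + R2: [0, 0, 0, 0, 0, 0]
R4 ← R4 + R2: [0, 0, 0, 0, 0, 0]
Echelon form has 2 nonzero rows, so rank(A) = 2.
The column space has dimension equal to the rank: 2.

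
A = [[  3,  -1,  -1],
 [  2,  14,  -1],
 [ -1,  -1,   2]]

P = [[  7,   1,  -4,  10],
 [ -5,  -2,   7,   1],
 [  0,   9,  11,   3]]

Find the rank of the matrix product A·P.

3

First compute AP:
[[ 26,  -4, -30,  26],
 [-56, -35,  79,  31],
 [ -2,  19,  19,  -5]]
Now row reduce the product.
R2 ← R2 + (28/13)·R1: [0, -567/13, 187/13, 87]
R3 ← R3 + (1/13)·R1: [0, 243/13, 217/13, -3]
R3 ← R3 + (3/7)·R2: [0, 0, 160/7, 240/7]
3 nonzero rows, so rank(AP) = 3.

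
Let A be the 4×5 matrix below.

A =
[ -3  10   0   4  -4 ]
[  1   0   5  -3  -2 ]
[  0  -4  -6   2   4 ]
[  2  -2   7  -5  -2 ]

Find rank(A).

Row reduce to echelon form.
R2 ← R2 + (1/3)·R1: [0, 10/3, 5, -5/3, -10/3]
R4 ← R4 + (2/3)·R1: [0, 14/3, 7, -7/3, -14/3]
R3 ← R3 + (6/5)·R2: [0, 0, 0, 0, 0]
R4 ← R4 − (7/5)·R2: [0, 0, 0, 0, 0]
Echelon form has 2 nonzero rows, so rank(A) = 2.

2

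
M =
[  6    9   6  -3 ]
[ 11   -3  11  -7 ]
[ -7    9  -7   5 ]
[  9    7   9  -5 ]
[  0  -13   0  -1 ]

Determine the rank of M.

Row reduce to echelon form.
R2 ← R2 − (11/6)·R1: [0, -39/2, 0, -3/2]
R3 ← R3 + (7/6)·R1: [0, 39/2, 0, 3/2]
R4 ← R4 − (3/2)·R1: [0, -13/2, 0, -1/2]
R3 ← R3 + R2: [0, 0, 0, 0]
R4 ← R4 − (1/3)·R2: [0, 0, 0, 0]
R5 ← R5 − (2/3)·R2: [0, 0, 0, 0]
Echelon form has 2 nonzero rows, so rank(M) = 2.

2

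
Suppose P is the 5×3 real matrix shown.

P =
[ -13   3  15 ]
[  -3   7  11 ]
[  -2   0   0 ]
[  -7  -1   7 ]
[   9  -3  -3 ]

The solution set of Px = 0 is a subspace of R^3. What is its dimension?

0

Row reduce to echelon form.
R2 ← R2 − (3/13)·R1: [0, 82/13, 98/13]
R3 ← R3 − (2/13)·R1: [0, -6/13, -30/13]
R4 ← R4 − (7/13)·R1: [0, -34/13, -14/13]
R5 ← R5 + (9/13)·R1: [0, -12/13, 96/13]
R3 ← R3 + (3/41)·R2: [0, 0, -72/41]
R4 ← R4 + (17/41)·R2: [0, 0, 84/41]
R5 ← R5 + (6/41)·R2: [0, 0, 348/41]
R4 ← R4 + (7/6)·R3: [0, 0, 0]
R5 ← R5 + (29/6)·R3: [0, 0, 0]
3 nonzero rows, so rank(P) = 3.
P has 3 columns; by rank–nullity, nullity = 3 − 3 = 0.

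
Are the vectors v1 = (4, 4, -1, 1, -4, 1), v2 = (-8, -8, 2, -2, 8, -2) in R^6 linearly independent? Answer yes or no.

no

Form the matrix with these vectors as rows and row reduce.
R2 ← R2 + (2)·R1: [0, 0, 0, 0, 0, 0]
1 nonzero row, so the 2 vectors span a space of dimension 1.
Since 1 < 2, the vectors are linearly dependent.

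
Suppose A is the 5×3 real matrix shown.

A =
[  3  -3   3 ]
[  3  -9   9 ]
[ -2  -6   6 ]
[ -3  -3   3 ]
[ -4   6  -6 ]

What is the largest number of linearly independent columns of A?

2

Row reduce to echelon form.
R2 ← R2 − R1: [0, -6, 6]
R3 ← R3 + (2/3)·R1: [0, -8, 8]
R4 ← R4 + R1: [0, -6, 6]
R5 ← R5 + (4/3)·R1: [0, 2, -2]
R3 ← R3 − (4/3)·R2: [0, 0, 0]
R4 ← R4 − R2: [0, 0, 0]
R5 ← R5 + (1/3)·R2: [0, 0, 0]
Echelon form has 2 nonzero rows, so rank(A) = 2.
The rank gives the maximum number of linearly independent columns: 2.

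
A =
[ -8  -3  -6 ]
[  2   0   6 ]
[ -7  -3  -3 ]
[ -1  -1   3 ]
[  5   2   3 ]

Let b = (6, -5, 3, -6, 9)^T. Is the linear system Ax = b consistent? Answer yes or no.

Row reduce the augmented matrix [A | b].
R2 ← R2 + (1/4)·R1: [0, -3/4, 9/2, -7/2]
R3 ← R3 − (7/8)·R1: [0, -3/8, 9/4, -9/4]
R4 ← R4 − (1/8)·R1: [0, -5/8, 15/4, -27/4]
R5 ← R5 + (5/8)·R1: [0, 1/8, -3/4, 51/4]
R3 ← R3 − (1/2)·R2: [0, 0, 0, -1/2]
R4 ← R4 − (5/6)·R2: [0, 0, 0, -23/6]
R5 ← R5 + (1/6)·R2: [0, 0, 0, 73/6]
R4 ← R4 − (23/3)·R3: [0, 0, 0, 0]
R5 ← R5 + (73/3)·R3: [0, 0, 0, 0]
The echelon form has 3 nonzero rows; the last pivot sits in the augmented column, so rank(A) = 2 but rank([A|b]) = 3.
Since the ranks differ, the system is inconsistent.

no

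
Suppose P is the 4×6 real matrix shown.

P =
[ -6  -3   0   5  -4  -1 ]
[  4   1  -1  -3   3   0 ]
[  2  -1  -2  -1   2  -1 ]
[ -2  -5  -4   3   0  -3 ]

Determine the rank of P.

Row reduce to echelon form.
R2 ← R2 + (2/3)·R1: [0, -1, -1, 1/3, 1/3, -2/3]
R3 ← R3 + (1/3)·R1: [0, -2, -2, 2/3, 2/3, -4/3]
R4 ← R4 − (1/3)·R1: [0, -4, -4, 4/3, 4/3, -8/3]
R3 ← R3 − (2)·R2: [0, 0, 0, 0, 0, 0]
R4 ← R4 − (4)·R2: [0, 0, 0, 0, 0, 0]
Echelon form has 2 nonzero rows, so rank(P) = 2.

2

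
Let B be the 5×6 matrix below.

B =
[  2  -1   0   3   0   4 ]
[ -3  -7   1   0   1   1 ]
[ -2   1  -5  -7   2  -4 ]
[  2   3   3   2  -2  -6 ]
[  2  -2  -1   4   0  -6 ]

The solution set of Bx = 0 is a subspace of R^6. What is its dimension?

1

Row reduce to echelon form.
R2 ← R2 + (3/2)·R1: [0, -17/2, 1, 9/2, 1, 7]
R3 ← R3 + R1: [0, 0, -5, -4, 2, 0]
R4 ← R4 − R1: [0, 4, 3, -1, -2, -10]
R5 ← R5 − R1: [0, -1, -1, 1, 0, -10]
R4 ← R4 + (8/17)·R2: [0, 0, 59/17, 19/17, -26/17, -114/17]
R5 ← R5 − (2/17)·R2: [0, 0, -19/17, 8/17, -2/17, -184/17]
R4 ← R4 + (59/85)·R3: [0, 0, 0, -141/85, -12/85, -114/17]
R5 ← R5 − (19/85)·R3: [0, 0, 0, 116/85, -48/85, -184/17]
R5 ← R5 + (116/141)·R4: [0, 0, 0, 0, -32/47, -768/47]
5 nonzero rows, so rank(B) = 5.
B has 6 columns; by rank–nullity, nullity = 6 − 5 = 1.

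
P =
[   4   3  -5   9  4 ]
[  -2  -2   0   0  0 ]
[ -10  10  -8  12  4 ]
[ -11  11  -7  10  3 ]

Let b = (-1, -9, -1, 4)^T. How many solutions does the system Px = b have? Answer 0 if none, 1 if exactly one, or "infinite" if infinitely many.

0

Row reduce the augmented matrix [P | b].
R2 ← R2 + (1/2)·R1: [0, -1/2, -5/2, 9/2, 2, -19/2]
R3 ← R3 + (5/2)·R1: [0, 35/2, -41/2, 69/2, 14, -7/2]
R4 ← R4 + (11/4)·R1: [0, 77/4, -83/4, 139/4, 14, 5/4]
R3 ← R3 + (35)·R2: [0, 0, -108, 192, 84, -336]
R4 ← R4 + (77/2)·R2: [0, 0, -117, 208, 91, -729/2]
R4 ← R4 − (13/12)·R3: [0, 0, 0, 0, 0, -1/2]
The echelon form has 4 nonzero rows; the last pivot sits in the augmented column, so rank(P) = 3 but rank([P|b]) = 4.
Since the ranks differ, the system is inconsistent.
It has no solutions.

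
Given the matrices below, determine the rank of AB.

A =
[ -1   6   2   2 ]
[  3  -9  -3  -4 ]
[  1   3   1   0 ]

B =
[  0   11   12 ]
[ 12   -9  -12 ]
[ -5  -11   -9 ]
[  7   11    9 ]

First compute AB:
[[ 76, -65, -84],
 [-121, 103, 135],
 [ 31, -27, -33]]
Now row reduce the product.
R2 ← R2 + (121/76)·R1: [0, -37/76, 24/19]
R3 ← R3 − (31/76)·R1: [0, -37/76, 24/19]
R3 ← R3 − R2: [0, 0, 0]
2 nonzero rows, so rank(AB) = 2.

2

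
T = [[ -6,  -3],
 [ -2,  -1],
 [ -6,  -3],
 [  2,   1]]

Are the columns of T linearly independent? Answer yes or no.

Row reduce T to echelon form.
R2 ← R2 − (1/3)·R1: [0, 0]
R3 ← R3 − R1: [0, 0]
R4 ← R4 + (1/3)·R1: [0, 0]
1 pivot among 2 columns.
Only 1 < 2 pivot columns, so the columns are linearly dependent.

no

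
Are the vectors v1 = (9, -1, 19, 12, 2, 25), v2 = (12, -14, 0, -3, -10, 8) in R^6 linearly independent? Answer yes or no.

Form the matrix with these vectors as rows and row reduce.
R2 ← R2 − (4/3)·R1: [0, -38/3, -76/3, -19, -38/3, -76/3]
2 nonzero rows, so the 2 vectors span a space of dimension 2.
Since 2 = 2, the vectors are linearly independent.

yes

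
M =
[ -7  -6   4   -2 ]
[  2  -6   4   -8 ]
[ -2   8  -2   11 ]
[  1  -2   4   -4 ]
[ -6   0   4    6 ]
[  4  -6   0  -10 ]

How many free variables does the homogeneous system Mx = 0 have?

0

Row reduce to echelon form.
R2 ← R2 + (2/7)·R1: [0, -54/7, 36/7, -60/7]
R3 ← R3 − (2/7)·R1: [0, 68/7, -22/7, 81/7]
R4 ← R4 + (1/7)·R1: [0, -20/7, 32/7, -30/7]
R5 ← R5 − (6/7)·R1: [0, 36/7, 4/7, 54/7]
R6 ← R6 + (4/7)·R1: [0, -66/7, 16/7, -78/7]
R3 ← R3 + (34/27)·R2: [0, 0, 10/3, 7/9]
R4 ← R4 − (10/27)·R2: [0, 0, 8/3, -10/9]
R5 ← R5 + (2/3)·R2: [0, 0, 4, 2]
R6 ← R6 − (11/9)·R2: [0, 0, -4, -2/3]
R4 ← R4 − (4/5)·R3: [0, 0, 0, -26/15]
R5 ← R5 − (6/5)·R3: [0, 0, 0, 16/15]
R6 ← R6 + (6/5)·R3: [0, 0, 0, 4/15]
R5 ← R5 + (8/13)·R4: [0, 0, 0, 0]
R6 ← R6 + (2/13)·R4: [0, 0, 0, 0]
4 nonzero rows, so rank(M) = 4.
M has 4 columns; by rank–nullity, nullity = 4 − 4 = 0.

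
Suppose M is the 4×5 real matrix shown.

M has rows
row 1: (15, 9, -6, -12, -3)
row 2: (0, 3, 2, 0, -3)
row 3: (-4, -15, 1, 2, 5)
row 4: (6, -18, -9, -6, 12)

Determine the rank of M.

Row reduce to echelon form.
R3 ← R3 + (4/15)·R1: [0, -63/5, -3/5, -6/5, 21/5]
R4 ← R4 − (2/5)·R1: [0, -108/5, -33/5, -6/5, 66/5]
R3 ← R3 + (21/5)·R2: [0, 0, 39/5, -6/5, -42/5]
R4 ← R4 + (36/5)·R2: [0, 0, 39/5, -6/5, -42/5]
R4 ← R4 − R3: [0, 0, 0, 0, 0]
Echelon form has 3 nonzero rows, so rank(M) = 3.

3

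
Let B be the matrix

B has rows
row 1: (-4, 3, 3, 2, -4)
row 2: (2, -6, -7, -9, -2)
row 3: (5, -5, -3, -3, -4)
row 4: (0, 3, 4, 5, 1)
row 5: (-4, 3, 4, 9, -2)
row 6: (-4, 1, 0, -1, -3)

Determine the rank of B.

Row reduce to echelon form.
R2 ← R2 + (1/2)·R1: [0, -9/2, -11/2, -8, -4]
R3 ← R3 + (5/4)·R1: [0, -5/4, 3/4, -1/2, -9]
R5 ← R5 − R1: [0, 0, 1, 7, 2]
R6 ← R6 − R1: [0, -2, -3, -3, 1]
R3 ← R3 − (5/18)·R2: [0, 0, 41/18, 31/18, -71/9]
R4 ← R4 + (2/3)·R2: [0, 0, 1/3, -1/3, -5/3]
R6 ← R6 − (4/9)·R2: [0, 0, -5/9, 5/9, 25/9]
R4 ← R4 − (6/41)·R3: [0, 0, 0, -24/41, -21/41]
R5 ← R5 − (18/41)·R3: [0, 0, 0, 256/41, 224/41]
R6 ← R6 + (10/41)·R3: [0, 0, 0, 40/41, 35/41]
R5 ← R5 + (32/3)·R4: [0, 0, 0, 0, 0]
R6 ← R6 + (5/3)·R4: [0, 0, 0, 0, 0]
Echelon form has 4 nonzero rows, so rank(B) = 4.

4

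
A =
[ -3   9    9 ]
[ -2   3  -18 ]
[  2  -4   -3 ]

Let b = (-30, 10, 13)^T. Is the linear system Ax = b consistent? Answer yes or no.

Row reduce the augmented matrix [A | b].
R2 ← R2 − (2/3)·R1: [0, -3, -24, 30]
R3 ← R3 + (2/3)·R1: [0, 2, 3, -7]
R3 ← R3 + (2/3)·R2: [0, 0, -13, 13]
The echelon form has 3 nonzero rows, and every pivot lies in the first 3 columns, so rank(A) = rank([A|b]) = 3.
The system is consistent.

yes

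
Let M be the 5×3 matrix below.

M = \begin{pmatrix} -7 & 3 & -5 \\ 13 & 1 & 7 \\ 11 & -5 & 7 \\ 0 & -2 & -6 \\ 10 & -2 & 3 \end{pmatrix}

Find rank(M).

Row reduce to echelon form.
R2 ← R2 + (13/7)·R1: [0, 46/7, -16/7]
R3 ← R3 + (11/7)·R1: [0, -2/7, -6/7]
R5 ← R5 + (10/7)·R1: [0, 16/7, -29/7]
R3 ← R3 + (1/23)·R2: [0, 0, -22/23]
R4 ← R4 + (7/23)·R2: [0, 0, -154/23]
R5 ← R5 − (8/23)·R2: [0, 0, -77/23]
R4 ← R4 − (7)·R3: [0, 0, 0]
R5 ← R5 − (7/2)·R3: [0, 0, 0]
Echelon form has 3 nonzero rows, so rank(M) = 3.

3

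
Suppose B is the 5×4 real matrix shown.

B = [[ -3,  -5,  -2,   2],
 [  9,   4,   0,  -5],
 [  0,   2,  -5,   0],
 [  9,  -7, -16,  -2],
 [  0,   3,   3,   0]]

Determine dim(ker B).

Row reduce to echelon form.
R2 ← R2 + (3)·R1: [0, -11, -6, 1]
R4 ← R4 + (3)·R1: [0, -22, -22, 4]
R3 ← R3 + (2/11)·R2: [0, 0, -67/11, 2/11]
R4 ← R4 − (2)·R2: [0, 0, -10, 2]
R5 ← R5 + (3/11)·R2: [0, 0, 15/11, 3/11]
R4 ← R4 − (110/67)·R3: [0, 0, 0, 114/67]
R5 ← R5 + (15/67)·R3: [0, 0, 0, 21/67]
R5 ← R5 − (7/38)·R4: [0, 0, 0, 0]
4 nonzero rows, so rank(B) = 4.
B has 4 columns; by rank–nullity, nullity = 4 − 4 = 0.

0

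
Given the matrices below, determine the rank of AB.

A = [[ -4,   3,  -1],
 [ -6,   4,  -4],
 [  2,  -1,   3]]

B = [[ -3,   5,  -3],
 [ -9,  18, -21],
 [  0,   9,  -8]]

First compute AB:
[[-15,  25, -43],
 [-18,   6, -34],
 [  3,  19,  -9]]
Now row reduce the product.
R2 ← R2 − (6/5)·R1: [0, -24, 88/5]
R3 ← R3 + (1/5)·R1: [0, 24, -88/5]
R3 ← R3 + R2: [0, 0, 0]
2 nonzero rows, so rank(AB) = 2.

2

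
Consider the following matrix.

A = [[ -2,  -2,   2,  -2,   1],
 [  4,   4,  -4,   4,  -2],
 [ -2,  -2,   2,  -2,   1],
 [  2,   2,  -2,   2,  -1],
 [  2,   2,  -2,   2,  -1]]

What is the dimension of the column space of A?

1

Row reduce to echelon form.
R2 ← R2 + (2)·R1: [0, 0, 0, 0, 0]
R3 ← R3 − R1: [0, 0, 0, 0, 0]
R4 ← R4 + R1: [0, 0, 0, 0, 0]
R5 ← R5 + R1: [0, 0, 0, 0, 0]
Echelon form has 1 nonzero row, so rank(A) = 1.
The column space has dimension equal to the rank: 1.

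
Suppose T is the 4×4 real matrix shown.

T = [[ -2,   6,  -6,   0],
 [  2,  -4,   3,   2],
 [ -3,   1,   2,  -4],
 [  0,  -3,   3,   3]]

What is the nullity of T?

1

Row reduce to echelon form.
R2 ← R2 + R1: [0, 2, -3, 2]
R3 ← R3 − (3/2)·R1: [0, -8, 11, -4]
R3 ← R3 + (4)·R2: [0, 0, -1, 4]
R4 ← R4 + (3/2)·R2: [0, 0, -3/2, 6]
R4 ← R4 − (3/2)·R3: [0, 0, 0, 0]
3 nonzero rows, so rank(T) = 3.
T has 4 columns; by rank–nullity, nullity = 4 − 3 = 1.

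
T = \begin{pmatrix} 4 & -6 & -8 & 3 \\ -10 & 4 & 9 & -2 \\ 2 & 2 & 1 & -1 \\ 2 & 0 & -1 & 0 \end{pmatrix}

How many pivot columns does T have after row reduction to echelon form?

2

Row reduce to echelon form.
R2 ← R2 + (5/2)·R1: [0, -11, -11, 11/2]
R3 ← R3 − (1/2)·R1: [0, 5, 5, -5/2]
R4 ← R4 − (1/2)·R1: [0, 3, 3, -3/2]
R3 ← R3 + (5/11)·R2: [0, 0, 0, 0]
R4 ← R4 + (3/11)·R2: [0, 0, 0, 0]
Echelon form has 2 nonzero rows, so rank(T) = 2.
Each nonzero row contributes one pivot column: 2 pivot columns.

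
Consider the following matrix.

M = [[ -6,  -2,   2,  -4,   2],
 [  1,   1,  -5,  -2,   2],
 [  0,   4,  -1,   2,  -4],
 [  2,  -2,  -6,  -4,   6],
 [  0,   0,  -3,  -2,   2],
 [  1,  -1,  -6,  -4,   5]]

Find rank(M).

Row reduce to echelon form.
R2 ← R2 + (1/6)·R1: [0, 2/3, -14/3, -8/3, 7/3]
R4 ← R4 + (1/3)·R1: [0, -8/3, -16/3, -16/3, 20/3]
R6 ← R6 + (1/6)·R1: [0, -4/3, -17/3, -14/3, 16/3]
R3 ← R3 − (6)·R2: [0, 0, 27, 18, -18]
R4 ← R4 + (4)·R2: [0, 0, -24, -16, 16]
R6 ← R6 + (2)·R2: [0, 0, -15, -10, 10]
R4 ← R4 + (8/9)·R3: [0, 0, 0, 0, 0]
R5 ← R5 + (1/9)·R3: [0, 0, 0, 0, 0]
R6 ← R6 + (5/9)·R3: [0, 0, 0, 0, 0]
Echelon form has 3 nonzero rows, so rank(M) = 3.

3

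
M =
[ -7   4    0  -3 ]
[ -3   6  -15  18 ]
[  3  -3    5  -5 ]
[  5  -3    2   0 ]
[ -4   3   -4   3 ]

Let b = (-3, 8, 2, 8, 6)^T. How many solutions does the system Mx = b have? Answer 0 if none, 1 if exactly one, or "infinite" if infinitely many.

Row reduce the augmented matrix [M | b].
R2 ← R2 − (3/7)·R1: [0, 30/7, -15, 135/7, 65/7]
R3 ← R3 + (3/7)·R1: [0, -9/7, 5, -44/7, 5/7]
R4 ← R4 + (5/7)·R1: [0, -1/7, 2, -15/7, 41/7]
R5 ← R5 − (4/7)·R1: [0, 5/7, -4, 33/7, 54/7]
R3 ← R3 + (3/10)·R2: [0, 0, 1/2, -1/2, 7/2]
R4 ← R4 + (1/30)·R2: [0, 0, 3/2, -3/2, 37/6]
R5 ← R5 − (1/6)·R2: [0, 0, -3/2, 3/2, 37/6]
R4 ← R4 − (3)·R3: [0, 0, 0, 0, -13/3]
R5 ← R5 + (3)·R3: [0, 0, 0, 0, 50/3]
R5 ← R5 + (50/13)·R4: [0, 0, 0, 0, 0]
The echelon form has 4 nonzero rows; the last pivot sits in the augmented column, so rank(M) = 3 but rank([M|b]) = 4.
Since the ranks differ, the system is inconsistent.
It has no solutions.

0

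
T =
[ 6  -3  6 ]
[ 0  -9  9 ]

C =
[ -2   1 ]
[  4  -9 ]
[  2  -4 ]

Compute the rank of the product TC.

2

First compute TC:
[[-12,   9],
 [-18,  45]]
Now row reduce the product.
R2 ← R2 − (3/2)·R1: [0, 63/2]
2 nonzero rows, so rank(TC) = 2.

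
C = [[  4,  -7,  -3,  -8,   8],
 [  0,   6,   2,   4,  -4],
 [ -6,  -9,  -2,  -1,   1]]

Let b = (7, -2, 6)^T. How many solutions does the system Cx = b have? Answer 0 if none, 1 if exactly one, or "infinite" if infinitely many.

0

Row reduce the augmented matrix [C | b].
R3 ← R3 + (3/2)·R1: [0, -39/2, -13/2, -13, 13, 33/2]
R3 ← R3 + (13/4)·R2: [0, 0, 0, 0, 0, 10]
The echelon form has 3 nonzero rows; the last pivot sits in the augmented column, so rank(C) = 2 but rank([C|b]) = 3.
Since the ranks differ, the system is inconsistent.
It has no solutions.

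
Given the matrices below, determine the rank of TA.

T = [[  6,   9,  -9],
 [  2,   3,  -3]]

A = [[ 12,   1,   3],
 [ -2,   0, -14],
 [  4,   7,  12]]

1

First compute TA:
[[ 18, -57, -216],
 [  6, -19, -72]]
Now row reduce the product.
R2 ← R2 − (1/3)·R1: [0, 0, 0]
1 nonzero row, so rank(TA) = 1.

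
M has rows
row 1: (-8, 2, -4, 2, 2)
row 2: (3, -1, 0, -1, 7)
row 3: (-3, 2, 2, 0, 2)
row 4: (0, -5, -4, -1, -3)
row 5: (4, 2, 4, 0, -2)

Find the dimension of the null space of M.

Row reduce to echelon form.
R2 ← R2 + (3/8)·R1: [0, -1/4, -3/2, -1/4, 31/4]
R3 ← R3 − (3/8)·R1: [0, 5/4, 7/2, -3/4, 5/4]
R5 ← R5 + (1/2)·R1: [0, 3, 2, 1, -1]
R3 ← R3 + (5)·R2: [0, 0, -4, -2, 40]
R4 ← R4 − (20)·R2: [0, 0, 26, 4, -158]
R5 ← R5 + (12)·R2: [0, 0, -16, -2, 92]
R4 ← R4 + (13/2)·R3: [0, 0, 0, -9, 102]
R5 ← R5 − (4)·R3: [0, 0, 0, 6, -68]
R5 ← R5 + (2/3)·R4: [0, 0, 0, 0, 0]
4 nonzero rows, so rank(M) = 4.
M has 5 columns; by rank–nullity, nullity = 5 − 4 = 1.

1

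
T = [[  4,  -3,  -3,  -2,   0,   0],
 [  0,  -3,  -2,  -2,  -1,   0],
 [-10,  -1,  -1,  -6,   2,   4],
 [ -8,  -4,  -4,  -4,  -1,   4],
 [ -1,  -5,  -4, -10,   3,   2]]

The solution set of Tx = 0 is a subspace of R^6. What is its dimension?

2

Row reduce to echelon form.
R3 ← R3 + (5/2)·R1: [0, -17/2, -17/2, -11, 2, 4]
R4 ← R4 + (2)·R1: [0, -10, -10, -8, -1, 4]
R5 ← R5 + (1/4)·R1: [0, -23/4, -19/4, -21/2, 3, 2]
R3 ← R3 − (17/6)·R2: [0, 0, -17/6, -16/3, 29/6, 4]
R4 ← R4 − (10/3)·R2: [0, 0, -10/3, -4/3, 7/3, 4]
R5 ← R5 − (23/12)·R2: [0, 0, -11/12, -20/3, 59/12, 2]
R4 ← R4 − (20/17)·R3: [0, 0, 0, 84/17, -57/17, -12/17]
R5 ← R5 − (11/34)·R3: [0, 0, 0, -84/17, 57/17, 12/17]
R5 ← R5 + R4: [0, 0, 0, 0, 0, 0]
4 nonzero rows, so rank(T) = 4.
T has 6 columns; by rank–nullity, nullity = 6 − 4 = 2.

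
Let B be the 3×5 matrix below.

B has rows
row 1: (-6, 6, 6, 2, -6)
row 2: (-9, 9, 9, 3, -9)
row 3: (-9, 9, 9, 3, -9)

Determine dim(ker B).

Row reduce to echelon form.
R2 ← R2 − (3/2)·R1: [0, 0, 0, 0, 0]
R3 ← R3 − (3/2)·R1: [0, 0, 0, 0, 0]
1 nonzero row, so rank(B) = 1.
B has 5 columns; by rank–nullity, nullity = 5 − 1 = 4.

4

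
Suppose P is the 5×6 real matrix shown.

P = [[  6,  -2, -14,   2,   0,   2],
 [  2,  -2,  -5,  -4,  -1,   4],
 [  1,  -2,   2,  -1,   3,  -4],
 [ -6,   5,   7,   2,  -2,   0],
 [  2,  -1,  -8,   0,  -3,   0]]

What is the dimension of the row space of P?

Row reduce to echelon form.
R2 ← R2 − (1/3)·R1: [0, -4/3, -1/3, -14/3, -1, 10/3]
R3 ← R3 − (1/6)·R1: [0, -5/3, 13/3, -4/3, 3, -13/3]
R4 ← R4 + R1: [0, 3, -7, 4, -2, 2]
R5 ← R5 − (1/3)·R1: [0, -1/3, -10/3, -2/3, -3, -2/3]
R3 ← R3 − (5/4)·R2: [0, 0, 19/4, 9/2, 17/4, -17/2]
R4 ← R4 + (9/4)·R2: [0, 0, -31/4, -13/2, -17/4, 19/2]
R5 ← R5 − (1/4)·R2: [0, 0, -13/4, 1/2, -11/4, -3/2]
R4 ← R4 + (31/19)·R3: [0, 0, 0, 16/19, 51/19, -83/19]
R5 ← R5 + (13/19)·R3: [0, 0, 0, 68/19, 3/19, -139/19]
R5 ← R5 − (17/4)·R4: [0, 0, 0, 0, -45/4, 45/4]
Echelon form has 5 nonzero rows, so rank(P) = 5.
The row space has dimension equal to the rank: 5.

5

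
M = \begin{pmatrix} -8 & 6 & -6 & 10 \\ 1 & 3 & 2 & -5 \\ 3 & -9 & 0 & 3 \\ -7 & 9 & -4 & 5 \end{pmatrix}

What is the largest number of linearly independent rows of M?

2

Row reduce to echelon form.
R2 ← R2 + (1/8)·R1: [0, 15/4, 5/4, -15/4]
R3 ← R3 + (3/8)·R1: [0, -27/4, -9/4, 27/4]
R4 ← R4 − (7/8)·R1: [0, 15/4, 5/4, -15/4]
R3 ← R3 + (9/5)·R2: [0, 0, 0, 0]
R4 ← R4 − R2: [0, 0, 0, 0]
Echelon form has 2 nonzero rows, so rank(M) = 2.
The rank gives the maximum number of linearly independent rows: 2.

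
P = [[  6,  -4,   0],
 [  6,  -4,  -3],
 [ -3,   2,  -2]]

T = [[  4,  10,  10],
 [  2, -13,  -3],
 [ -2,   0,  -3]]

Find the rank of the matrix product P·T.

2

First compute PT:
[[ 16, 112,  72],
 [ 22, 112,  81],
 [ -4, -56, -30]]
Now row reduce the product.
R2 ← R2 − (11/8)·R1: [0, -42, -18]
R3 ← R3 + (1/4)·R1: [0, -28, -12]
R3 ← R3 − (2/3)·R2: [0, 0, 0]
2 nonzero rows, so rank(PT) = 2.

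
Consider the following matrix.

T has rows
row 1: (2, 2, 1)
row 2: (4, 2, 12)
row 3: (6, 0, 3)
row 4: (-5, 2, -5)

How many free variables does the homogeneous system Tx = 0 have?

Row reduce to echelon form.
R2 ← R2 − (2)·R1: [0, -2, 10]
R3 ← R3 − (3)·R1: [0, -6, 0]
R4 ← R4 + (5/2)·R1: [0, 7, -5/2]
R3 ← R3 − (3)·R2: [0, 0, -30]
R4 ← R4 + (7/2)·R2: [0, 0, 65/2]
R4 ← R4 + (13/12)·R3: [0, 0, 0]
3 nonzero rows, so rank(T) = 3.
T has 3 columns; by rank–nullity, nullity = 3 − 3 = 0.

0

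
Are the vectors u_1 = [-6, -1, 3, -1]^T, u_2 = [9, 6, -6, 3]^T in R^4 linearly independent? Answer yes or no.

Form the matrix with these vectors as rows and row reduce.
R2 ← R2 + (3/2)·R1: [0, 9/2, -3/2, 3/2]
2 nonzero rows, so the 2 vectors span a space of dimension 2.
Since 2 = 2, the vectors are linearly independent.

yes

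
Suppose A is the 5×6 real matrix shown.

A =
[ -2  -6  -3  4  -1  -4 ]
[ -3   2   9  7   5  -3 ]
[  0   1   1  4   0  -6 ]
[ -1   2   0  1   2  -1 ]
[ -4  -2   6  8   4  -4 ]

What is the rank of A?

4

Row reduce to echelon form.
R2 ← R2 − (3/2)·R1: [0, 11, 27/2, 1, 13/2, 3]
R4 ← R4 − (1/2)·R1: [0, 5, 3/2, -1, 5/2, 1]
R5 ← R5 − (2)·R1: [0, 10, 12, 0, 6, 4]
R3 ← R3 − (1/11)·R2: [0, 0, -5/22, 43/11, -13/22, -69/11]
R4 ← R4 − (5/11)·R2: [0, 0, -51/11, -16/11, -5/11, -4/11]
R5 ← R5 − (10/11)·R2: [0, 0, -3/11, -10/11, 1/11, 14/11]
R4 ← R4 − (102/5)·R3: [0, 0, 0, -406/5, 58/5, 638/5]
R5 ← R5 − (6/5)·R3: [0, 0, 0, -28/5, 4/5, 44/5]
R5 ← R5 − (2/29)·R4: [0, 0, 0, 0, 0, 0]
Echelon form has 4 nonzero rows, so rank(A) = 4.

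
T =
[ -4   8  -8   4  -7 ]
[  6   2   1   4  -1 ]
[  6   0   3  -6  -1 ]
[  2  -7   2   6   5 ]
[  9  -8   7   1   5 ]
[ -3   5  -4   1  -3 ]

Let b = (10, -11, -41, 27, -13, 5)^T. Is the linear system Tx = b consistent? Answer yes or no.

yes

Row reduce the augmented matrix [T | b].
R2 ← R2 + (3/2)·R1: [0, 14, -11, 10, -23/2, 4]
R3 ← R3 + (3/2)·R1: [0, 12, -9, 0, -23/2, -26]
R4 ← R4 + (1/2)·R1: [0, -3, -2, 8, 3/2, 32]
R5 ← R5 + (9/4)·R1: [0, 10, -11, 10, -43/4, 19/2]
R6 ← R6 − (3/4)·R1: [0, -1, 2, -2, 9/4, -5/2]
R3 ← R3 − (6/7)·R2: [0, 0, 3/7, -60/7, -23/14, -206/7]
R4 ← R4 + (3/14)·R2: [0, 0, -61/14, 71/7, -27/28, 230/7]
R5 ← R5 − (5/7)·R2: [0, 0, -22/7, 20/7, -71/28, 93/14]
R6 ← R6 + (1/14)·R2: [0, 0, 17/14, -9/7, 10/7, -31/14]
R4 ← R4 + (61/6)·R3: [0, 0, 0, -77, -53/3, -799/3]
R5 ← R5 + (22/3)·R3: [0, 0, 0, -60, -175/12, -1255/6]
R6 ← R6 − (17/6)·R3: [0, 0, 0, 23, 73/12, 487/6]
R5 ← R5 − (60/77)·R4: [0, 0, 0, 0, -755/924, -755/462]
R6 ← R6 + (23/77)·R4: [0, 0, 0, 0, 745/924, 745/462]
R6 ← R6 + (149/151)·R5: [0, 0, 0, 0, 0, 0]
The echelon form has 5 nonzero rows, and every pivot lies in the first 5 columns, so rank(T) = rank([T|b]) = 5.
The system is consistent.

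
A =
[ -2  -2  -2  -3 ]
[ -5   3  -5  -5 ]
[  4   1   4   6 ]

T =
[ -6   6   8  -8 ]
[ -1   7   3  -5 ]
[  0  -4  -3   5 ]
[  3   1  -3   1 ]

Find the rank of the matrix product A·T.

3

First compute AT:
[[  5, -21,  -7,  13],
 [ 12,   6,  -1,  -5],
 [ -7,  21,   5, -11]]
Now row reduce the product.
R2 ← R2 − (12/5)·R1: [0, 282/5, 79/5, -181/5]
R3 ← R3 + (7/5)·R1: [0, -42/5, -24/5, 36/5]
R3 ← R3 + (7/47)·R2: [0, 0, -115/47, 85/47]
3 nonzero rows, so rank(AT) = 3.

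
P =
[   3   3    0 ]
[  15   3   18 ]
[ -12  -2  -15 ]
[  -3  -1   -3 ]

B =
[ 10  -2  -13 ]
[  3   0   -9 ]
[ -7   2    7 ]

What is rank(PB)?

First compute PB:
[[ 39,  -6, -66],
 [ 33,   6, -96],
 [-21,  -6,  69],
 [-12,   0,  27]]
Now row reduce the product.
R2 ← R2 − (11/13)·R1: [0, 144/13, -522/13]
R3 ← R3 + (7/13)·R1: [0, -120/13, 435/13]
R4 ← R4 + (4/13)·R1: [0, -24/13, 87/13]
R3 ← R3 + (5/6)·R2: [0, 0, 0]
R4 ← R4 + (1/6)·R2: [0, 0, 0]
2 nonzero rows, so rank(PB) = 2.

2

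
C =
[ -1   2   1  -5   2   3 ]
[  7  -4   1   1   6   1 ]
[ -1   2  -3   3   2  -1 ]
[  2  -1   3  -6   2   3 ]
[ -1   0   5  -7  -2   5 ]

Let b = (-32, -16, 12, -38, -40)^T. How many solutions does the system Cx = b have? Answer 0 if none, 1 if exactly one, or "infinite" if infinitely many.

infinite

Row reduce the augmented matrix [C | b].
R2 ← R2 + (7)·R1: [0, 10, 8, -34, 20, 22, -240]
R3 ← R3 − R1: [0, 0, -4, 8, 0, -4, 44]
R4 ← R4 + (2)·R1: [0, 3, 5, -16, 6, 9, -102]
R5 ← R5 − R1: [0, -2, 4, -2, -4, 2, -8]
R4 ← R4 − (3/10)·R2: [0, 0, 13/5, -29/5, 0, 12/5, -30]
R5 ← R5 + (1/5)·R2: [0, 0, 28/5, -44/5, 0, 32/5, -56]
R4 ← R4 + (13/20)·R3: [0, 0, 0, -3/5, 0, -1/5, -7/5]
R5 ← R5 + (7/5)·R3: [0, 0, 0, 12/5, 0, 4/5, 28/5]
R5 ← R5 + (4)·R4: [0, 0, 0, 0, 0, 0, 0]
The echelon form has 4 nonzero rows, and every pivot lies in the first 6 columns, so rank(C) = rank([C|b]) = 4.
The system is consistent.
rank = 4 < 6 unknowns, so there are infinitely many solutions.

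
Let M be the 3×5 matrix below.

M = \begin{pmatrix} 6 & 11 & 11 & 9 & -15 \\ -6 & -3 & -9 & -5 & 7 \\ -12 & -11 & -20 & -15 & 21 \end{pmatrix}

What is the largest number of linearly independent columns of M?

3

Row reduce to echelon form.
R2 ← R2 + R1: [0, 8, 2, 4, -8]
R3 ← R3 + (2)·R1: [0, 11, 2, 3, -9]
R3 ← R3 − (11/8)·R2: [0, 0, -3/4, -5/2, 2]
Echelon form has 3 nonzero rows, so rank(M) = 3.
The rank gives the maximum number of linearly independent columns: 3.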